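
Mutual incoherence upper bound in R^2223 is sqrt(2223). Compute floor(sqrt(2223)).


47^2 = 2209 <= 2223 < 2304 = 48^2, so 47 <= sqrt(2223) < 48.
floor(sqrt(2223)) = 47.

47


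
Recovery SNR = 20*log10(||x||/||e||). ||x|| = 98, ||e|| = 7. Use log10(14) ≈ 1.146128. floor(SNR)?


||x||/||e|| = 98/7 = 14.
log10(14) ≈ 1.146128.
20*log10(||x||/||e||) ≈ 20*1.146128 = 22.92256.
floor(22.92256) = 22.

22


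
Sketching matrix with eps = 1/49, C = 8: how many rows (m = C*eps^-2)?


1/eps = 49.
(1/eps)^2 = 2401.
m = 8*2401 = 19208.

19208


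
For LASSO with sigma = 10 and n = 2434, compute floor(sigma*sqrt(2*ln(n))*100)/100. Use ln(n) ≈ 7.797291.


ln(2434) ≈ 7.797291.
2*ln(n) ≈ 15.594582.
sqrt(2*ln(n)) ≈ sqrt(15.594582) ≈ 3.948998.
lambda ≈ 10*3.948998 = 39.48998.
floor(lambda*100)/100 = 39.48.

39.48


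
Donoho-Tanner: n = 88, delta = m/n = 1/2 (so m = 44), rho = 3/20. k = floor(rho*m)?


m = 1/2*88 = 44.
rho = 3/20.
rho*m = 3/20*44 = 6.6.
k = floor(6.6) = 6.

6


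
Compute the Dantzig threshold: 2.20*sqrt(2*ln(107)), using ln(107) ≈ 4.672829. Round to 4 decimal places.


ln(107) ≈ 4.672829.
2*ln(n) ≈ 9.345658.
sqrt(2*ln(n)) ≈ sqrt(9.345658) ≈ 3.057067.
threshold ≈ 2.20*3.057067 = 6.7255474 ≈ 6.7255.

6.7255


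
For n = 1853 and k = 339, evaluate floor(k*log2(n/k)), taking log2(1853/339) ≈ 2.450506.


log2(n/k) = log2(1853/339) ≈ 2.450506.
k*log2(n/k) ≈ 339*2.450506 = 830.721534.
floor(830.721534) = 830.

830


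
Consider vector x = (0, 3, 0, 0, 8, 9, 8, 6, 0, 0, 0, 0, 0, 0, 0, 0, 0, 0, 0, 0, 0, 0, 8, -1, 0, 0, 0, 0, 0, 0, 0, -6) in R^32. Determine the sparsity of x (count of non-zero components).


Non-zero positions: [1, 4, 5, 6, 7, 22, 23, 31].
Sparsity = 8.

8


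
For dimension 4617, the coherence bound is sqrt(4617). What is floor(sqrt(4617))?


67^2 = 4489 <= 4617 < 4624 = 68^2, so 67 <= sqrt(4617) < 68.
floor(sqrt(4617)) = 67.

67


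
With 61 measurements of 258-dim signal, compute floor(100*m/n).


100*m/n = 100*61/258 ≈ 23.6434.
floor = 23.

23


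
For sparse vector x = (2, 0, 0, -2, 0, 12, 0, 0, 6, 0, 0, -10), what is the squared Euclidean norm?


Non-zero entries: [(0, 2), (3, -2), (5, 12), (8, 6), (11, -10)]
Squares: [4, 4, 144, 36, 100]
||x||_2^2 = sum = 288.

288


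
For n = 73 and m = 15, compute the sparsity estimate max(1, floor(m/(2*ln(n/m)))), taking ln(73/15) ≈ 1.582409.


n/m = 73/15.
ln(n/m) ≈ 1.582409.
2*ln(n/m) ≈ 3.164818.
m/(2*ln(n/m)) ≈ 15/3.164818 ≈ 4.7396.
floor = 4.
k_max = max(1, 4) = 4.

4


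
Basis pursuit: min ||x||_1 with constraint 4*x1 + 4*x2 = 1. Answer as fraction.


Axis intercepts:
  x1 = 1/4, x2 = 0: L1 = 1/4
  x1 = 0, x2 = 1/4: L1 = 1/4
x* = (1/4, 0)
||x*||_1 = 1/4.

1/4


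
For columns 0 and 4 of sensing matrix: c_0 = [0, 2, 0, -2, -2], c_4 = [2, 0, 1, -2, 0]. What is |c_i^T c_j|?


Inner product: 0*2 + 2*0 + 0*1 + -2*-2 + -2*0
Products: [0, 0, 0, 4, 0]
Sum = 4.
|dot| = 4.

4


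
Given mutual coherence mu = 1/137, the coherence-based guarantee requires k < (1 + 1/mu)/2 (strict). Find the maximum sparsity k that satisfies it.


1/mu = 137.
1 + 1/mu = 138.
(1 + 1/mu)/2 = 69 is an integer and the inequality is strict, so k_max = 69 - 1 = 68.

68


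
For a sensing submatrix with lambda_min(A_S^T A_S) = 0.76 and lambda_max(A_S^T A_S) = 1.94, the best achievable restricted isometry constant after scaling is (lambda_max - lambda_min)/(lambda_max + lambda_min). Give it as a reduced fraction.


lambda_max - lambda_min = 1.94 - 0.76 = 1.18.
lambda_max + lambda_min = 1.94 + 0.76 = 2.70.
delta = 1.18/2.70 = 118/270 = 59/135.

59/135


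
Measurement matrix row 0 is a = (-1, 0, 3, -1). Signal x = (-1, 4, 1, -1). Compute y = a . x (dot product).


Non-zero terms: ['-1*-1', '0*4', '3*1', '-1*-1']
Products: [1, 0, 3, 1]
y = sum = 5.

5


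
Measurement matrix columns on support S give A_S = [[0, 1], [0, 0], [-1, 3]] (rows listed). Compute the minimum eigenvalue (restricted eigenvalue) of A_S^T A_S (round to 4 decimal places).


A_S^T A_S = [[1, -3], [-3, 10]].
trace = 11.
det = 1.
disc = trace^2 - 4*det = 121 - 4*1 = 117.
sqrt(117) ≈ 10.816654.
lam_min = (11 - sqrt(117))/2 ≈ (11 - 10.816654)/2 = 0.091673 ≈ 0.0917.

0.0917


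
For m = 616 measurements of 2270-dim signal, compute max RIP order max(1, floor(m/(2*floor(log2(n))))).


floor(log2(2270)) = 11.
2*11 = 22.
m/(2*floor(log2(n))) = 616/22 ≈ 28.0.
floor = 28.
k = max(1, 28) = 28.

28


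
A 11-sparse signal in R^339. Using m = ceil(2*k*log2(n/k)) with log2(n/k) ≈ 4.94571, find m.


log2(n/k) = log2(339/11) ≈ 4.94571.
2*k*log2(n/k) ≈ 2*11*4.94571 = 108.80562.
m = ceil(108.80562) = 109.

109


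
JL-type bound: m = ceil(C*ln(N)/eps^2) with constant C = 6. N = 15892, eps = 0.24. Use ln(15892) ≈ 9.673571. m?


ln(15892) ≈ 9.673571.
eps^2 = 0.24^2 = 0.0576.
C*ln(N)/eps^2 ≈ 6*9.673571/0.0576 ≈ 1007.6636.
m = ceil(1007.6636) = 1008.

1008


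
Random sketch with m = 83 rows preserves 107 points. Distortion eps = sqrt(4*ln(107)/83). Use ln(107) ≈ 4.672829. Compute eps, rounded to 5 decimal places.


ln(107) ≈ 4.672829.
4*ln(N)/m ≈ 4*4.672829/83 ≈ 0.22519658.
eps = sqrt(0.22519658) ≈ 0.4745488 ≈ 0.47455.

0.47455


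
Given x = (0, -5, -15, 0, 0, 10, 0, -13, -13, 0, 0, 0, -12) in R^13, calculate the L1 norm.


Non-zero entries: [(1, -5), (2, -15), (5, 10), (7, -13), (8, -13), (12, -12)]
Absolute values: [5, 15, 10, 13, 13, 12]
||x||_1 = sum = 68.

68


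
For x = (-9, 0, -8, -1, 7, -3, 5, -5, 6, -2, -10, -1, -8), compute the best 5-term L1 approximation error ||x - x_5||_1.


Sorted |x_i| descending: [10, 9, 8, 8, 7, 6, 5, 5, 3, 2, 1, 1, 0]
Keep top 5: [10, 9, 8, 8, 7]
Tail entries: [6, 5, 5, 3, 2, 1, 1, 0]
L1 error = sum of tail = 23.

23


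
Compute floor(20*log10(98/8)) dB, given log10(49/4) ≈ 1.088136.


||x||/||e|| = 98/8 = 49/4.
log10(49/4) ≈ 1.088136.
20*log10(||x||/||e||) ≈ 20*1.088136 = 21.76272.
floor(21.76272) = 21.

21


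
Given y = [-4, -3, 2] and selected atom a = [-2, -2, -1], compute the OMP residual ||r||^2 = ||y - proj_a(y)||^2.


a^T a = 9.
a^T y = 12.
coeff = 12/9 = 4/3.
||r||^2 = 13.

13


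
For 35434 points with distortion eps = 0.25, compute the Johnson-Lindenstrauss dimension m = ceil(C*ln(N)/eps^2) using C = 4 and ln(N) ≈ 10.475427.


ln(35434) ≈ 10.475427.
eps^2 = 0.25^2 = 0.0625.
C*ln(N)/eps^2 ≈ 4*10.475427/0.0625 ≈ 670.4273.
m = ceil(670.4273) = 671.

671


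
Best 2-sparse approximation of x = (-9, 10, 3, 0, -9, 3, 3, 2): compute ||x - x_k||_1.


Sorted |x_i| descending: [10, 9, 9, 3, 3, 3, 2, 0]
Keep top 2: [10, 9]
Tail entries: [9, 3, 3, 3, 2, 0]
L1 error = sum of tail = 20.

20


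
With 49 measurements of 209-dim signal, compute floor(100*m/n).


100*m/n = 100*49/209 ≈ 23.445.
floor = 23.

23


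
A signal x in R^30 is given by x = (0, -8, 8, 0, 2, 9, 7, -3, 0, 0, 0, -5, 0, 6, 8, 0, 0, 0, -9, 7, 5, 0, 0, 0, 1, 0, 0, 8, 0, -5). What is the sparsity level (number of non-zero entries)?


Non-zero positions: [1, 2, 4, 5, 6, 7, 11, 13, 14, 18, 19, 20, 24, 27, 29].
Sparsity = 15.

15


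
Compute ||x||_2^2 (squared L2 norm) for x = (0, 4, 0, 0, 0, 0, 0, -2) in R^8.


Non-zero entries: [(1, 4), (7, -2)]
Squares: [16, 4]
||x||_2^2 = sum = 20.

20


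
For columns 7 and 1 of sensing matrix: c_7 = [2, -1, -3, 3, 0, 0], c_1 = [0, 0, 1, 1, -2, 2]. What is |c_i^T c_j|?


Inner product: 2*0 + -1*0 + -3*1 + 3*1 + 0*-2 + 0*2
Products: [0, 0, -3, 3, 0, 0]
Sum = 0.
|dot| = 0.

0


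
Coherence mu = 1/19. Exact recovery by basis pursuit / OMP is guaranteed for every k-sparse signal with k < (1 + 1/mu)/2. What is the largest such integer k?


1/mu = 19.
1 + 1/mu = 20.
(1 + 1/mu)/2 = 10 is an integer and the inequality is strict, so k_max = 10 - 1 = 9.

9


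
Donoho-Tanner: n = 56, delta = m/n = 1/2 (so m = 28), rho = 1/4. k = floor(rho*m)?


m = 1/2*56 = 28.
rho = 1/4.
rho*m = 1/4*28 = 7.
k = floor(7) = 7.

7


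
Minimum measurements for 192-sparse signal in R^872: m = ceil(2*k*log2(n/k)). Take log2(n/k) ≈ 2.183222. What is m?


log2(n/k) = log2(872/192) ≈ 2.183222.
2*k*log2(n/k) ≈ 2*192*2.183222 = 838.357248.
m = ceil(838.357248) = 839.

839


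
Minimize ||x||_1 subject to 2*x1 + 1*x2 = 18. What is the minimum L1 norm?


Axis intercepts:
  x1 = 9, x2 = 0: L1 = 9
  x1 = 0, x2 = 18: L1 = 18
x* = (9, 0)
||x*||_1 = 9.

9


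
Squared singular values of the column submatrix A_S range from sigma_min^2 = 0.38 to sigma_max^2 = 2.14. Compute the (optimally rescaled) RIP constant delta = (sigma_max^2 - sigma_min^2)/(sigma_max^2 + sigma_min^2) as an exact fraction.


lambda_max - lambda_min = 2.14 - 0.38 = 1.76.
lambda_max + lambda_min = 2.14 + 0.38 = 2.52.
delta = 1.76/2.52 = 176/252 = 44/63.

44/63


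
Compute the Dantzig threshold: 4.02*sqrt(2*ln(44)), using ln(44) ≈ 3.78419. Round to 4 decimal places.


ln(44) ≈ 3.78419.
2*ln(n) ≈ 7.56838.
sqrt(2*ln(n)) ≈ sqrt(7.56838) ≈ 2.751069.
threshold ≈ 4.02*2.751069 = 11.05929738 ≈ 11.0593.

11.0593


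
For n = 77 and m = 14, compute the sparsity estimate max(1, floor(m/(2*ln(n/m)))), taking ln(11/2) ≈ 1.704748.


n/m = 77/14 = 11/2.
ln(n/m) ≈ 1.704748.
2*ln(n/m) ≈ 3.409496.
m/(2*ln(n/m)) ≈ 14/3.409496 ≈ 4.1062.
floor = 4.
k_max = max(1, 4) = 4.

4


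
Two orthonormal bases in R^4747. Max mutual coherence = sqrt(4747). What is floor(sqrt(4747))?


68^2 = 4624 <= 4747 < 4761 = 69^2, so 68 <= sqrt(4747) < 69.
floor(sqrt(4747)) = 68.

68


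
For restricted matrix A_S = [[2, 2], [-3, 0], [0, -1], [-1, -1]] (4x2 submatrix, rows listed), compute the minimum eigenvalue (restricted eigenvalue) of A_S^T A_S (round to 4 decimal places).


A_S^T A_S = [[14, 5], [5, 6]].
trace = 20.
det = 59.
disc = trace^2 - 4*det = 400 - 4*59 = 164.
sqrt(164) ≈ 12.806248.
lam_min = (20 - sqrt(164))/2 ≈ (20 - 12.806248)/2 = 3.596876 ≈ 3.5969.

3.5969


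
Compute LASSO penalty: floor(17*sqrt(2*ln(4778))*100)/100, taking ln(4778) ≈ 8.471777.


ln(4778) ≈ 8.471777.
2*ln(n) ≈ 16.943554.
sqrt(2*ln(n)) ≈ sqrt(16.943554) ≈ 4.116255.
lambda ≈ 17*4.116255 = 69.976335.
floor(lambda*100)/100 = 69.97.

69.97


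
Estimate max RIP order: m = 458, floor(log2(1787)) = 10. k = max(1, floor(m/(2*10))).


floor(log2(1787)) = 10.
2*10 = 20.
m/(2*floor(log2(n))) = 458/20 ≈ 22.9.
floor = 22.
k = max(1, 22) = 22.

22


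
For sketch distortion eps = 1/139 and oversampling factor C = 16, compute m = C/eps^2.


1/eps = 139.
(1/eps)^2 = 19321.
m = 16*19321 = 309136.

309136


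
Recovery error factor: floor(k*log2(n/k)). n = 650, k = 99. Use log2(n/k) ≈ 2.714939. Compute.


log2(n/k) = log2(650/99) ≈ 2.714939.
k*log2(n/k) ≈ 99*2.714939 = 268.778961.
floor(268.778961) = 268.

268


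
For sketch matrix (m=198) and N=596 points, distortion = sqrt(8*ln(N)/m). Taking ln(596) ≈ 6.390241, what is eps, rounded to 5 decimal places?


ln(596) ≈ 6.390241.
8*ln(N)/m ≈ 8*6.390241/198 ≈ 0.25819156.
eps = sqrt(0.25819156) ≈ 0.5081255 ≈ 0.50813.

0.50813


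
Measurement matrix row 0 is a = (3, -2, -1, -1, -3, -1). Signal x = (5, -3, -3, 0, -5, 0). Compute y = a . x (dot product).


Non-zero terms: ['3*5', '-2*-3', '-1*-3', '-3*-5']
Products: [15, 6, 3, 15]
y = sum = 39.

39


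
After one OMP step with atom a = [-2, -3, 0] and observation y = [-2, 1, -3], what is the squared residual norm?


a^T a = 13.
a^T y = 1.
coeff = 1/13 = 1/13.
||r||^2 = 181/13.

181/13


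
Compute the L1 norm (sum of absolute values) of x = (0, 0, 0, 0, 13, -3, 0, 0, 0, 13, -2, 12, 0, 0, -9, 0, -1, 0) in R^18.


Non-zero entries: [(4, 13), (5, -3), (9, 13), (10, -2), (11, 12), (14, -9), (16, -1)]
Absolute values: [13, 3, 13, 2, 12, 9, 1]
||x||_1 = sum = 53.

53


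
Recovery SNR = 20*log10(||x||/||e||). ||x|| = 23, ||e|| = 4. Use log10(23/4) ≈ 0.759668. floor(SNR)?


||x||/||e|| = 23/4.
log10(23/4) ≈ 0.759668.
20*log10(||x||/||e||) ≈ 20*0.759668 = 15.19336.
floor(15.19336) = 15.

15


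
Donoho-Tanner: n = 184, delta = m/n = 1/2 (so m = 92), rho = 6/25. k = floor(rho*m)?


m = 1/2*184 = 92.
rho = 6/25.
rho*m = 6/25*92 = 22.08.
k = floor(22.08) = 22.

22


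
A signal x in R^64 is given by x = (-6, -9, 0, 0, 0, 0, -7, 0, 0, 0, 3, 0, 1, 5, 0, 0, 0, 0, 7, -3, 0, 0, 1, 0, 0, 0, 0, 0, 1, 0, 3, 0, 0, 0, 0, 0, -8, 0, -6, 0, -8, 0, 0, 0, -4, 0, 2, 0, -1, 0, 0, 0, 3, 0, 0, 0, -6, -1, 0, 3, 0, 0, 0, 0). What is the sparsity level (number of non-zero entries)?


Non-zero positions: [0, 1, 6, 10, 12, 13, 18, 19, 22, 28, 30, 36, 38, 40, 44, 46, 48, 52, 56, 57, 59].
Sparsity = 21.

21


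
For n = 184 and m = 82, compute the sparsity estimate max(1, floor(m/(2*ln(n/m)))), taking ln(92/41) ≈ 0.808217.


n/m = 184/82 = 92/41.
ln(n/m) ≈ 0.808217.
2*ln(n/m) ≈ 1.616434.
m/(2*ln(n/m)) ≈ 82/1.616434 ≈ 50.729.
floor = 50.
k_max = max(1, 50) = 50.

50


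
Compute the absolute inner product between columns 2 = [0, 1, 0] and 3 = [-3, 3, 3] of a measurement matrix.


Inner product: 0*-3 + 1*3 + 0*3
Products: [0, 3, 0]
Sum = 3.
|dot| = 3.

3


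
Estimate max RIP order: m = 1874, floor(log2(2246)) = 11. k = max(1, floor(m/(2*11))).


floor(log2(2246)) = 11.
2*11 = 22.
m/(2*floor(log2(n))) = 1874/22 ≈ 85.1818.
floor = 85.
k = max(1, 85) = 85.

85


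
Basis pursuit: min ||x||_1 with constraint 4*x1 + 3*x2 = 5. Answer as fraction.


Axis intercepts:
  x1 = 5/4, x2 = 0: L1 = 5/4
  x1 = 0, x2 = 5/3: L1 = 5/3
x* = (5/4, 0)
||x*||_1 = 5/4.

5/4


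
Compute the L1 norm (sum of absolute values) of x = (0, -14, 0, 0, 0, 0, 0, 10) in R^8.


Non-zero entries: [(1, -14), (7, 10)]
Absolute values: [14, 10]
||x||_1 = sum = 24.

24


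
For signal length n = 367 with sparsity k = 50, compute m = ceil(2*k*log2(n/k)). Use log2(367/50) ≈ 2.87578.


log2(n/k) = log2(367/50) ≈ 2.87578.
2*k*log2(n/k) ≈ 2*50*2.87578 = 287.578.
m = ceil(287.578) = 288.

288


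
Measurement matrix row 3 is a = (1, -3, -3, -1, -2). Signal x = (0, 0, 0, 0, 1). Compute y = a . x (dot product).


Non-zero terms: ['-2*1']
Products: [-2]
y = sum = -2.

-2


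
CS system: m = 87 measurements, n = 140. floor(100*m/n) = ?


100*m/n = 100*87/140 ≈ 62.1429.
floor = 62.

62


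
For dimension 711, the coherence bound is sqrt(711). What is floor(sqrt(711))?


26^2 = 676 <= 711 < 729 = 27^2, so 26 <= sqrt(711) < 27.
floor(sqrt(711)) = 26.

26


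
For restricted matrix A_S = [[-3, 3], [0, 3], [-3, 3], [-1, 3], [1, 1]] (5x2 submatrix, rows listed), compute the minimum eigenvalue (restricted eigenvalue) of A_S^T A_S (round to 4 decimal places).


A_S^T A_S = [[20, -20], [-20, 37]].
trace = 57.
det = 340.
disc = trace^2 - 4*det = 3249 - 4*340 = 1889.
sqrt(1889) ≈ 43.462628.
lam_min = (57 - sqrt(1889))/2 ≈ (57 - 43.462628)/2 = 6.768686 ≈ 6.7687.

6.7687


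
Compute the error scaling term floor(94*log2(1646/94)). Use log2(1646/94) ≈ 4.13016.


log2(n/k) = log2(1646/94) ≈ 4.13016.
k*log2(n/k) ≈ 94*4.13016 = 388.23504.
floor(388.23504) = 388.

388


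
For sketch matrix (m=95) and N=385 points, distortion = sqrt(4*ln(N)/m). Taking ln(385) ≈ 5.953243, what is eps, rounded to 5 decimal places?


ln(385) ≈ 5.953243.
4*ln(N)/m ≈ 4*5.953243/95 ≈ 0.25066286.
eps = sqrt(0.25066286) ≈ 0.5006624 ≈ 0.50066.

0.50066


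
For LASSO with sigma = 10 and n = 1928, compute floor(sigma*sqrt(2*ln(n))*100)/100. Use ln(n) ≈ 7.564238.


ln(1928) ≈ 7.564238.
2*ln(n) ≈ 15.128476.
sqrt(2*ln(n)) ≈ sqrt(15.128476) ≈ 3.889534.
lambda ≈ 10*3.889534 = 38.89534.
floor(lambda*100)/100 = 38.89.

38.89


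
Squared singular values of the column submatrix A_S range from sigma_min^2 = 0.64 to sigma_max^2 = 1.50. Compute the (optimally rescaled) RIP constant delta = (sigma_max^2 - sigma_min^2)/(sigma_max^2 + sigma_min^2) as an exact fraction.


lambda_max - lambda_min = 1.50 - 0.64 = 0.86.
lambda_max + lambda_min = 1.50 + 0.64 = 2.14.
delta = 0.86/2.14 = 86/214 = 43/107.

43/107


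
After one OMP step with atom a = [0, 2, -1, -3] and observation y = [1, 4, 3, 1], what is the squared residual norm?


a^T a = 14.
a^T y = 2.
coeff = 2/14 = 1/7.
||r||^2 = 187/7.

187/7


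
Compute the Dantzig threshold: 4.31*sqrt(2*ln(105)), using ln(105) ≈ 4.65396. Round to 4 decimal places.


ln(105) ≈ 4.65396.
2*ln(n) ≈ 9.30792.
sqrt(2*ln(n)) ≈ sqrt(9.30792) ≈ 3.050888.
threshold ≈ 4.31*3.050888 = 13.14932728 ≈ 13.1493.

13.1493


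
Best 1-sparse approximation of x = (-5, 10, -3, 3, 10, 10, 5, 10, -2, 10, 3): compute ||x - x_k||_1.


Sorted |x_i| descending: [10, 10, 10, 10, 10, 5, 5, 3, 3, 3, 2]
Keep top 1: [10]
Tail entries: [10, 10, 10, 10, 5, 5, 3, 3, 3, 2]
L1 error = sum of tail = 61.

61


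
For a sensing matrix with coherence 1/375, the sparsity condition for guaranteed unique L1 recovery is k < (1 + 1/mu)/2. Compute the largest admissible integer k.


1/mu = 375.
1 + 1/mu = 376.
(1 + 1/mu)/2 = 188 is an integer and the inequality is strict, so k_max = 188 - 1 = 187.

187


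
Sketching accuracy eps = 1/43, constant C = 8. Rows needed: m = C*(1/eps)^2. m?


1/eps = 43.
(1/eps)^2 = 1849.
m = 8*1849 = 14792.

14792


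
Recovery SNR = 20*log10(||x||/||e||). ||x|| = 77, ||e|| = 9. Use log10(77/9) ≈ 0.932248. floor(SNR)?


||x||/||e|| = 77/9.
log10(77/9) ≈ 0.932248.
20*log10(||x||/||e||) ≈ 20*0.932248 = 18.64496.
floor(18.64496) = 18.

18


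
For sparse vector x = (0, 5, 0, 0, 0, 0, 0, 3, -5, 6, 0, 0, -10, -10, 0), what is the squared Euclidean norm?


Non-zero entries: [(1, 5), (7, 3), (8, -5), (9, 6), (12, -10), (13, -10)]
Squares: [25, 9, 25, 36, 100, 100]
||x||_2^2 = sum = 295.

295


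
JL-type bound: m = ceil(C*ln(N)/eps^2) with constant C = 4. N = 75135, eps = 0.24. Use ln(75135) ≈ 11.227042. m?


ln(75135) ≈ 11.227042.
eps^2 = 0.24^2 = 0.0576.
C*ln(N)/eps^2 ≈ 4*11.227042/0.0576 ≈ 779.6557.
m = ceil(779.6557) = 780.

780


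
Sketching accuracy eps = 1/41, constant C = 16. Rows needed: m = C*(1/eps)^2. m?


1/eps = 41.
(1/eps)^2 = 1681.
m = 16*1681 = 26896.

26896


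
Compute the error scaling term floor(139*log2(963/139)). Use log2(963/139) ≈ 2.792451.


log2(n/k) = log2(963/139) ≈ 2.792451.
k*log2(n/k) ≈ 139*2.792451 = 388.150689.
floor(388.150689) = 388.

388


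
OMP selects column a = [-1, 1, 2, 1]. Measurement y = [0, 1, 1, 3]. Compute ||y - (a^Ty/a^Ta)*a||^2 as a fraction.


a^T a = 7.
a^T y = 6.
coeff = 6/7 = 6/7.
||r||^2 = 41/7.

41/7


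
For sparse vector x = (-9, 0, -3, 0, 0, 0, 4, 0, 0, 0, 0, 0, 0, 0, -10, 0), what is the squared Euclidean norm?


Non-zero entries: [(0, -9), (2, -3), (6, 4), (14, -10)]
Squares: [81, 9, 16, 100]
||x||_2^2 = sum = 206.

206


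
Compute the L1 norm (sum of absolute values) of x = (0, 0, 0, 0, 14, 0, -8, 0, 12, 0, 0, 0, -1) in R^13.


Non-zero entries: [(4, 14), (6, -8), (8, 12), (12, -1)]
Absolute values: [14, 8, 12, 1]
||x||_1 = sum = 35.

35


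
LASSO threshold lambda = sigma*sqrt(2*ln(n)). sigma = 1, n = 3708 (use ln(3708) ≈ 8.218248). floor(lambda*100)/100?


ln(3708) ≈ 8.218248.
2*ln(n) ≈ 16.436496.
sqrt(2*ln(n)) ≈ sqrt(16.436496) ≈ 4.054195.
lambda ≈ 1*4.054195 = 4.054195.
floor(lambda*100)/100 = 4.05.

4.05


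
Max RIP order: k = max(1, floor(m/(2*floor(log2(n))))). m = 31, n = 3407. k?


floor(log2(3407)) = 11.
2*11 = 22.
m/(2*floor(log2(n))) = 31/22 ≈ 1.4091.
floor = 1.
k = max(1, 1) = 1.

1


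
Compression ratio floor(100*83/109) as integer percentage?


100*m/n = 100*83/109 ≈ 76.1468.
floor = 76.

76


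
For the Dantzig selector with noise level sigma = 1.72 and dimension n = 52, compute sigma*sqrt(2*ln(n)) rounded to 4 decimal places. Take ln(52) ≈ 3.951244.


ln(52) ≈ 3.951244.
2*ln(n) ≈ 7.902488.
sqrt(2*ln(n)) ≈ sqrt(7.902488) ≈ 2.811136.
threshold ≈ 1.72*2.811136 = 4.83515392 ≈ 4.8352.

4.8352


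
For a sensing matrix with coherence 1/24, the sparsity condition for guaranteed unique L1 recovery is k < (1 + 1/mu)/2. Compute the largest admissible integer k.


1/mu = 24.
1 + 1/mu = 25.
(1 + 1/mu)/2 = 12.5 is not an integer, so k_max = floor(12.5) = 12.

12


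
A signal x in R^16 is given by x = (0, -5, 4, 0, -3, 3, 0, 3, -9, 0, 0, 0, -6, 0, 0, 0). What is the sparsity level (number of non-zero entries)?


Non-zero positions: [1, 2, 4, 5, 7, 8, 12].
Sparsity = 7.

7


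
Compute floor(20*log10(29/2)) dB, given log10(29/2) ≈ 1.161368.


||x||/||e|| = 29/2.
log10(29/2) ≈ 1.161368.
20*log10(||x||/||e||) ≈ 20*1.161368 = 23.22736.
floor(23.22736) = 23.

23


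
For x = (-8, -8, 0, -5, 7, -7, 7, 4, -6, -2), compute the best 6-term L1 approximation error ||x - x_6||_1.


Sorted |x_i| descending: [8, 8, 7, 7, 7, 6, 5, 4, 2, 0]
Keep top 6: [8, 8, 7, 7, 7, 6]
Tail entries: [5, 4, 2, 0]
L1 error = sum of tail = 11.

11


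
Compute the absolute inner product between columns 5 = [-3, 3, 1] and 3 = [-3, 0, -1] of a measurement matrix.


Inner product: -3*-3 + 3*0 + 1*-1
Products: [9, 0, -1]
Sum = 8.
|dot| = 8.

8


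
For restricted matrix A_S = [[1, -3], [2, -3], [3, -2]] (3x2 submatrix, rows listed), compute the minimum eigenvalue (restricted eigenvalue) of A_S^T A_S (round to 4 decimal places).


A_S^T A_S = [[14, -15], [-15, 22]].
trace = 36.
det = 83.
disc = trace^2 - 4*det = 1296 - 4*83 = 964.
sqrt(964) ≈ 31.048349.
lam_min = (36 - sqrt(964))/2 ≈ (36 - 31.048349)/2 = 2.4758255 ≈ 2.4758.

2.4758


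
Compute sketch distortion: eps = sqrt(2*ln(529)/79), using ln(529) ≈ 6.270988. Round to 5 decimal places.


ln(529) ≈ 6.270988.
2*ln(N)/m ≈ 2*6.270988/79 ≈ 0.15875919.
eps = sqrt(0.15875919) ≈ 0.398446 ≈ 0.39845.

0.39845


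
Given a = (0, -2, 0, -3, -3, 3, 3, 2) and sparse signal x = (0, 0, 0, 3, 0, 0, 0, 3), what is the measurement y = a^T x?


Non-zero terms: ['-3*3', '2*3']
Products: [-9, 6]
y = sum = -3.

-3


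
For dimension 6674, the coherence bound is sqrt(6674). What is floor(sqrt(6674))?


81^2 = 6561 <= 6674 < 6724 = 82^2, so 81 <= sqrt(6674) < 82.
floor(sqrt(6674)) = 81.

81


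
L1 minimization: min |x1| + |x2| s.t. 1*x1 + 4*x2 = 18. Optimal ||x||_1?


Axis intercepts:
  x1 = 18, x2 = 0: L1 = 18
  x1 = 0, x2 = 9/2: L1 = 9/2
x* = (0, 9/2)
||x*||_1 = 9/2.

9/2


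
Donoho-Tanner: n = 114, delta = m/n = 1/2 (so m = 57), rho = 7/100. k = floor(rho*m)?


m = 1/2*114 = 57.
rho = 7/100.
rho*m = 7/100*57 = 3.99.
k = floor(3.99) = 3.

3


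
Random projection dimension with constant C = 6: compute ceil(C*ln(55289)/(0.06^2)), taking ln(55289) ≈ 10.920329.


ln(55289) ≈ 10.920329.
eps^2 = 0.06^2 = 0.0036.
C*ln(N)/eps^2 ≈ 6*10.920329/0.0036 ≈ 18200.5483.
m = ceil(18200.5483) = 18201.

18201


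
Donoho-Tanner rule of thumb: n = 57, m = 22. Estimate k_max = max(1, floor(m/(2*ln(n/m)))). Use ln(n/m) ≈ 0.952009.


n/m = 57/22.
ln(n/m) ≈ 0.952009.
2*ln(n/m) ≈ 1.904018.
m/(2*ln(n/m)) ≈ 22/1.904018 ≈ 11.5545.
floor = 11.
k_max = max(1, 11) = 11.

11


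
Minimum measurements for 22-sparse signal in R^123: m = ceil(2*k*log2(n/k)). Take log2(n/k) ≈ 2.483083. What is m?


log2(n/k) = log2(123/22) ≈ 2.483083.
2*k*log2(n/k) ≈ 2*22*2.483083 = 109.255652.
m = ceil(109.255652) = 110.

110


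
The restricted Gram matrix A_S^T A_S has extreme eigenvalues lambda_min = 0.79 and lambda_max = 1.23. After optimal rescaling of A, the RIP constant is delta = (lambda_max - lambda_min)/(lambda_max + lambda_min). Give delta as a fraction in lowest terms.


lambda_max - lambda_min = 1.23 - 0.79 = 0.44.
lambda_max + lambda_min = 1.23 + 0.79 = 2.02.
delta = 0.44/2.02 = 44/202 = 22/101.

22/101


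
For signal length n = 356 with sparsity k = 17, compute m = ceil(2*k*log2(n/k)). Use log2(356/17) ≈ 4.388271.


log2(n/k) = log2(356/17) ≈ 4.388271.
2*k*log2(n/k) ≈ 2*17*4.388271 = 149.201214.
m = ceil(149.201214) = 150.

150


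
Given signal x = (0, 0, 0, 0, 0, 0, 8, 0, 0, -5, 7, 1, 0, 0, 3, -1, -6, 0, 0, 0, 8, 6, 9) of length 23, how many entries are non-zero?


Non-zero positions: [6, 9, 10, 11, 14, 15, 16, 20, 21, 22].
Sparsity = 10.

10


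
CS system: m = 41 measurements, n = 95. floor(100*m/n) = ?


100*m/n = 100*41/95 ≈ 43.1579.
floor = 43.

43


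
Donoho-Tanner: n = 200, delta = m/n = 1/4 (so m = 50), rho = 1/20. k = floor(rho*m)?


m = 1/4*200 = 50.
rho = 1/20.
rho*m = 1/20*50 = 2.5.
k = floor(2.5) = 2.

2


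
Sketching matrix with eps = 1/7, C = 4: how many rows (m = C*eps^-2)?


1/eps = 7.
(1/eps)^2 = 49.
m = 4*49 = 196.

196


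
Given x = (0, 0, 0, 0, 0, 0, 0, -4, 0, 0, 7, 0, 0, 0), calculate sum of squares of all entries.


Non-zero entries: [(7, -4), (10, 7)]
Squares: [16, 49]
||x||_2^2 = sum = 65.

65


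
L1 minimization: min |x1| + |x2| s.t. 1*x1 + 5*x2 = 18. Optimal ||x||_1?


Axis intercepts:
  x1 = 18, x2 = 0: L1 = 18
  x1 = 0, x2 = 18/5: L1 = 18/5
x* = (0, 18/5)
||x*||_1 = 18/5.

18/5


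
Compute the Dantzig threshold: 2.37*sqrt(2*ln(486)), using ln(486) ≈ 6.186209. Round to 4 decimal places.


ln(486) ≈ 6.186209.
2*ln(n) ≈ 12.372418.
sqrt(2*ln(n)) ≈ sqrt(12.372418) ≈ 3.517445.
threshold ≈ 2.37*3.517445 = 8.33634465 ≈ 8.3363.

8.3363


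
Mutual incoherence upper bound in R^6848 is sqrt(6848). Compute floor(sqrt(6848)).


82^2 = 6724 <= 6848 < 6889 = 83^2, so 82 <= sqrt(6848) < 83.
floor(sqrt(6848)) = 82.

82


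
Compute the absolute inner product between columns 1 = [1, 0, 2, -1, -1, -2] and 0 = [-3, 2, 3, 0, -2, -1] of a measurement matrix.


Inner product: 1*-3 + 0*2 + 2*3 + -1*0 + -1*-2 + -2*-1
Products: [-3, 0, 6, 0, 2, 2]
Sum = 7.
|dot| = 7.

7


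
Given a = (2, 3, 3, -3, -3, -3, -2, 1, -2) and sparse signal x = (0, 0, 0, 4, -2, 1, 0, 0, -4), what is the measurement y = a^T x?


Non-zero terms: ['-3*4', '-3*-2', '-3*1', '-2*-4']
Products: [-12, 6, -3, 8]
y = sum = -1.

-1


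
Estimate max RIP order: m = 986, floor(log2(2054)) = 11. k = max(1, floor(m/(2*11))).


floor(log2(2054)) = 11.
2*11 = 22.
m/(2*floor(log2(n))) = 986/22 ≈ 44.8182.
floor = 44.
k = max(1, 44) = 44.

44


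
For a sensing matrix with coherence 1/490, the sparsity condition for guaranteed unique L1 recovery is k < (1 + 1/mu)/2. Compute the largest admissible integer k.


1/mu = 490.
1 + 1/mu = 491.
(1 + 1/mu)/2 = 245.5 is not an integer, so k_max = floor(245.5) = 245.

245


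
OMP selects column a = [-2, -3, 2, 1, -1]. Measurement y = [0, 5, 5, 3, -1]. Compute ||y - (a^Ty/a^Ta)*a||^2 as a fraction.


a^T a = 19.
a^T y = -1.
coeff = -1/19 = -1/19.
||r||^2 = 1139/19.

1139/19


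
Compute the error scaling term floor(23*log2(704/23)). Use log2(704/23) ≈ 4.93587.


log2(n/k) = log2(704/23) ≈ 4.93587.
k*log2(n/k) ≈ 23*4.93587 = 113.52501.
floor(113.52501) = 113.

113


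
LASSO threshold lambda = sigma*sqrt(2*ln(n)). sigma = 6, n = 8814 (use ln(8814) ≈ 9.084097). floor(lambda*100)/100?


ln(8814) ≈ 9.084097.
2*ln(n) ≈ 18.168194.
sqrt(2*ln(n)) ≈ sqrt(18.168194) ≈ 4.262416.
lambda ≈ 6*4.262416 = 25.574496.
floor(lambda*100)/100 = 25.57.

25.57


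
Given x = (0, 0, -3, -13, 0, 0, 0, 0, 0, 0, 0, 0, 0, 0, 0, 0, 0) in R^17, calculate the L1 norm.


Non-zero entries: [(2, -3), (3, -13)]
Absolute values: [3, 13]
||x||_1 = sum = 16.

16


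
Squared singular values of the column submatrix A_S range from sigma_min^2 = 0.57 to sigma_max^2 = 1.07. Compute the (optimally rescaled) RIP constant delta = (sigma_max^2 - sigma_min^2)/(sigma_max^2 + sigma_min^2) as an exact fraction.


lambda_max - lambda_min = 1.07 - 0.57 = 0.50.
lambda_max + lambda_min = 1.07 + 0.57 = 1.64.
delta = 0.50/1.64 = 50/164 = 25/82.

25/82


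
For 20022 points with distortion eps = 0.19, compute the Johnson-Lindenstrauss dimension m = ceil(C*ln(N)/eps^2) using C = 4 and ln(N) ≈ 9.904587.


ln(20022) ≈ 9.904587.
eps^2 = 0.19^2 = 0.0361.
C*ln(N)/eps^2 ≈ 4*9.904587/0.0361 ≈ 1097.4612.
m = ceil(1097.4612) = 1098.

1098


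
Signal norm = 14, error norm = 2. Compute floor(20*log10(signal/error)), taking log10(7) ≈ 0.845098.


||x||/||e|| = 14/2 = 7.
log10(7) ≈ 0.845098.
20*log10(||x||/||e||) ≈ 20*0.845098 = 16.90196.
floor(16.90196) = 16.

16


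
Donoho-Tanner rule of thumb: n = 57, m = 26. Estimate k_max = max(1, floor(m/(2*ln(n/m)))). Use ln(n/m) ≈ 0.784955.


n/m = 57/26.
ln(n/m) ≈ 0.784955.
2*ln(n/m) ≈ 1.56991.
m/(2*ln(n/m)) ≈ 26/1.56991 ≈ 16.5615.
floor = 16.
k_max = max(1, 16) = 16.

16


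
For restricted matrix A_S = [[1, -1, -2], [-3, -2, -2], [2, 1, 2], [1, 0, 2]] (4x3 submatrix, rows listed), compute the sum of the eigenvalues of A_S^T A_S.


Sum of eigenvalues of A_S^T A_S = trace(A_S^T A_S) = sum of squared column norms of A_S.
A_S^T A_S diagonal: [15, 6, 16].
trace = 15 + 6 + 16 = 37.

37


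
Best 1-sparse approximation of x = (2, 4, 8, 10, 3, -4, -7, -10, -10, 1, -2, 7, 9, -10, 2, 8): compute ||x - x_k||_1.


Sorted |x_i| descending: [10, 10, 10, 10, 9, 8, 8, 7, 7, 4, 4, 3, 2, 2, 2, 1]
Keep top 1: [10]
Tail entries: [10, 10, 10, 9, 8, 8, 7, 7, 4, 4, 3, 2, 2, 2, 1]
L1 error = sum of tail = 87.

87


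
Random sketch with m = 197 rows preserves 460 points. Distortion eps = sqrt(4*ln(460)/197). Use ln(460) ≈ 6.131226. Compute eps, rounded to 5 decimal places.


ln(460) ≈ 6.131226.
4*ln(N)/m ≈ 4*6.131226/197 ≈ 0.1244919.
eps = sqrt(0.1244919) ≈ 0.3528341 ≈ 0.35283.

0.35283


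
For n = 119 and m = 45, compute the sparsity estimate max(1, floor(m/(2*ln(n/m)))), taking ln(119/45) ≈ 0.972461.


n/m = 119/45.
ln(n/m) ≈ 0.972461.
2*ln(n/m) ≈ 1.944922.
m/(2*ln(n/m)) ≈ 45/1.944922 ≈ 23.1372.
floor = 23.
k_max = max(1, 23) = 23.

23


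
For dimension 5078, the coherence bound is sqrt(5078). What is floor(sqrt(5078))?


71^2 = 5041 <= 5078 < 5184 = 72^2, so 71 <= sqrt(5078) < 72.
floor(sqrt(5078)) = 71.

71


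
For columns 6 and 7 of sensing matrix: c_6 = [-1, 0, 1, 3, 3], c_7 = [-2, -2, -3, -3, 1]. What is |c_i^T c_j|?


Inner product: -1*-2 + 0*-2 + 1*-3 + 3*-3 + 3*1
Products: [2, 0, -3, -9, 3]
Sum = -7.
|dot| = 7.

7


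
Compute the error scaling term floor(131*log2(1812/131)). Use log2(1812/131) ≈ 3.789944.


log2(n/k) = log2(1812/131) ≈ 3.789944.
k*log2(n/k) ≈ 131*3.789944 = 496.482664.
floor(496.482664) = 496.

496


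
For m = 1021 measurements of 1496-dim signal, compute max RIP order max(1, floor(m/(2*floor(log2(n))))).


floor(log2(1496)) = 10.
2*10 = 20.
m/(2*floor(log2(n))) = 1021/20 ≈ 51.05.
floor = 51.
k = max(1, 51) = 51.

51


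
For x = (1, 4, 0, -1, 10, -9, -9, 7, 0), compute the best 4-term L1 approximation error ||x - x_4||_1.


Sorted |x_i| descending: [10, 9, 9, 7, 4, 1, 1, 0, 0]
Keep top 4: [10, 9, 9, 7]
Tail entries: [4, 1, 1, 0, 0]
L1 error = sum of tail = 6.

6


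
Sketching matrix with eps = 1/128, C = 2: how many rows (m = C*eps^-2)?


1/eps = 128.
(1/eps)^2 = 16384.
m = 2*16384 = 32768.

32768


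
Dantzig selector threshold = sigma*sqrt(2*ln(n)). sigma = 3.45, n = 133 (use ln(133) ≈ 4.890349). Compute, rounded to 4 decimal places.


ln(133) ≈ 4.890349.
2*ln(n) ≈ 9.780698.
sqrt(2*ln(n)) ≈ sqrt(9.780698) ≈ 3.127411.
threshold ≈ 3.45*3.127411 = 10.78956795 ≈ 10.7896.

10.7896


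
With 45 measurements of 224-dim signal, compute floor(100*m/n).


100*m/n = 100*45/224 ≈ 20.0893.
floor = 20.

20


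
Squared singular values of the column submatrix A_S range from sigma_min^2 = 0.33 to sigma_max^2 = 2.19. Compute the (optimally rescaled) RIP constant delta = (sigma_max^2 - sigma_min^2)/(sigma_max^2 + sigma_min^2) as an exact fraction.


lambda_max - lambda_min = 2.19 - 0.33 = 1.86.
lambda_max + lambda_min = 2.19 + 0.33 = 2.52.
delta = 1.86/2.52 = 186/252 = 31/42.

31/42


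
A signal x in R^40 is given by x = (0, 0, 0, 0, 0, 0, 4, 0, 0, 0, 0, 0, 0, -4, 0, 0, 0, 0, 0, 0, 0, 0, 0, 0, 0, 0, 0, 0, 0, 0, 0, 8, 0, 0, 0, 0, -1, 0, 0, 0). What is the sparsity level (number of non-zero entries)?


Non-zero positions: [6, 13, 31, 36].
Sparsity = 4.

4


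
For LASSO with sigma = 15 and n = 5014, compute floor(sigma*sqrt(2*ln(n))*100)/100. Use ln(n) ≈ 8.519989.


ln(5014) ≈ 8.519989.
2*ln(n) ≈ 17.039978.
sqrt(2*ln(n)) ≈ sqrt(17.039978) ≈ 4.127951.
lambda ≈ 15*4.127951 = 61.919265.
floor(lambda*100)/100 = 61.91.

61.91


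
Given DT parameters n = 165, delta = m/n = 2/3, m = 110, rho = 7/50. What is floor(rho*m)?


m = 2/3*165 = 110.
rho = 7/50.
rho*m = 7/50*110 = 15.4.
k = floor(15.4) = 15.

15


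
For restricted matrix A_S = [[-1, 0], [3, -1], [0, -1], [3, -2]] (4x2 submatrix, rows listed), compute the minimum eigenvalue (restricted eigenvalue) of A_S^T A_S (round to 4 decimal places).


A_S^T A_S = [[19, -9], [-9, 6]].
trace = 25.
det = 33.
disc = trace^2 - 4*det = 625 - 4*33 = 493.
sqrt(493) ≈ 22.203603.
lam_min = (25 - sqrt(493))/2 ≈ (25 - 22.203603)/2 = 1.3981985 ≈ 1.3982.

1.3982


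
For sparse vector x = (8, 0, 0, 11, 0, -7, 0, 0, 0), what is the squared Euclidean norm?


Non-zero entries: [(0, 8), (3, 11), (5, -7)]
Squares: [64, 121, 49]
||x||_2^2 = sum = 234.

234


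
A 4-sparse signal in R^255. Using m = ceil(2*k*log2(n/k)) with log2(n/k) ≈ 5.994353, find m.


log2(n/k) = log2(255/4) ≈ 5.994353.
2*k*log2(n/k) ≈ 2*4*5.994353 = 47.954824.
m = ceil(47.954824) = 48.

48


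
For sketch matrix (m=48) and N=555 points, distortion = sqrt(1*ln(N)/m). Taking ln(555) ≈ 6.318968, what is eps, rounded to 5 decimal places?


ln(555) ≈ 6.318968.
1*ln(N)/m ≈ 1*6.318968/48 ≈ 0.13164517.
eps = sqrt(0.13164517) ≈ 0.3628294 ≈ 0.36283.

0.36283


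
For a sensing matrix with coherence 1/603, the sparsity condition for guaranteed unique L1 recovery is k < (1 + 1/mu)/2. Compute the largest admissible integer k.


1/mu = 603.
1 + 1/mu = 604.
(1 + 1/mu)/2 = 302 is an integer and the inequality is strict, so k_max = 302 - 1 = 301.

301


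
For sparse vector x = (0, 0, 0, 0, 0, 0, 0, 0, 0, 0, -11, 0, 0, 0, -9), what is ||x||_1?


Non-zero entries: [(10, -11), (14, -9)]
Absolute values: [11, 9]
||x||_1 = sum = 20.

20


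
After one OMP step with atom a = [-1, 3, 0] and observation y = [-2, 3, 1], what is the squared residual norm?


a^T a = 10.
a^T y = 11.
coeff = 11/10 = 11/10.
||r||^2 = 19/10.

19/10


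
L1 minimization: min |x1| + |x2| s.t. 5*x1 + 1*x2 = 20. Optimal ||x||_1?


Axis intercepts:
  x1 = 4, x2 = 0: L1 = 4
  x1 = 0, x2 = 20: L1 = 20
x* = (4, 0)
||x*||_1 = 4.

4


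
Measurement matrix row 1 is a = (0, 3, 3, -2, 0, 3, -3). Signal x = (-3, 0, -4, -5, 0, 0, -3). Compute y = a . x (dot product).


Non-zero terms: ['0*-3', '3*-4', '-2*-5', '-3*-3']
Products: [0, -12, 10, 9]
y = sum = 7.

7


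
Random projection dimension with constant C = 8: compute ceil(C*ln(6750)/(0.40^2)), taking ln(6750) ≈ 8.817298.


ln(6750) ≈ 8.817298.
eps^2 = 0.40^2 = 0.16.
C*ln(N)/eps^2 ≈ 8*8.817298/0.16 ≈ 440.8649.
m = ceil(440.8649) = 441.

441


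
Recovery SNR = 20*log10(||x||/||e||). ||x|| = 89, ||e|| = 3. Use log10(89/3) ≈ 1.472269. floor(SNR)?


||x||/||e|| = 89/3.
log10(89/3) ≈ 1.472269.
20*log10(||x||/||e||) ≈ 20*1.472269 = 29.44538.
floor(29.44538) = 29.

29


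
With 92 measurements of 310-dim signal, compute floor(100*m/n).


100*m/n = 100*92/310 ≈ 29.6774.
floor = 29.

29


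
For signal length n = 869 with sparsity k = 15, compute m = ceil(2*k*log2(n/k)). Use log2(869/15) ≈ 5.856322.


log2(n/k) = log2(869/15) ≈ 5.856322.
2*k*log2(n/k) ≈ 2*15*5.856322 = 175.68966.
m = ceil(175.68966) = 176.

176


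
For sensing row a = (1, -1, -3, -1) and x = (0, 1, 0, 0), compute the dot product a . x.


Non-zero terms: ['-1*1']
Products: [-1]
y = sum = -1.

-1


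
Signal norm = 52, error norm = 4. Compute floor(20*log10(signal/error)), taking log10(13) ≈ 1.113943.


||x||/||e|| = 52/4 = 13.
log10(13) ≈ 1.113943.
20*log10(||x||/||e||) ≈ 20*1.113943 = 22.27886.
floor(22.27886) = 22.

22


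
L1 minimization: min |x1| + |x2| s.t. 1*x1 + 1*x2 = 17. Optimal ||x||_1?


Axis intercepts:
  x1 = 17, x2 = 0: L1 = 17
  x1 = 0, x2 = 17: L1 = 17
x* = (17, 0)
||x*||_1 = 17.

17


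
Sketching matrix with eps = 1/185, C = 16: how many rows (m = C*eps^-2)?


1/eps = 185.
(1/eps)^2 = 34225.
m = 16*34225 = 547600.

547600


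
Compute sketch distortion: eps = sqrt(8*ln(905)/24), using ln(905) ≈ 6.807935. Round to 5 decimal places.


ln(905) ≈ 6.807935.
8*ln(N)/m ≈ 8*6.807935/24 ≈ 2.26931167.
eps = sqrt(2.26931167) ≈ 1.5064235 ≈ 1.50642.

1.50642


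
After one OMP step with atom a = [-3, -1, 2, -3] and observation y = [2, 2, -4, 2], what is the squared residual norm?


a^T a = 23.
a^T y = -22.
coeff = -22/23 = -22/23.
||r||^2 = 160/23.

160/23


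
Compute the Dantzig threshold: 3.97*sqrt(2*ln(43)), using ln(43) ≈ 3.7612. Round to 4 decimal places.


ln(43) ≈ 3.7612.
2*ln(n) ≈ 7.5224.
sqrt(2*ln(n)) ≈ sqrt(7.5224) ≈ 2.742699.
threshold ≈ 3.97*2.742699 = 10.88851503 ≈ 10.8885.

10.8885


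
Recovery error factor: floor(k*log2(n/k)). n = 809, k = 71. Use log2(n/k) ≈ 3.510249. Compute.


log2(n/k) = log2(809/71) ≈ 3.510249.
k*log2(n/k) ≈ 71*3.510249 = 249.227679.
floor(249.227679) = 249.

249


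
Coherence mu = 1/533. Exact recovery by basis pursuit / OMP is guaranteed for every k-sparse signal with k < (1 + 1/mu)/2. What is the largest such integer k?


1/mu = 533.
1 + 1/mu = 534.
(1 + 1/mu)/2 = 267 is an integer and the inequality is strict, so k_max = 267 - 1 = 266.

266


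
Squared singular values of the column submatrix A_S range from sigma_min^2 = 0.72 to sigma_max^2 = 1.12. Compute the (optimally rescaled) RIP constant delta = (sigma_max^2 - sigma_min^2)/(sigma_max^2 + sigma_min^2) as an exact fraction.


lambda_max - lambda_min = 1.12 - 0.72 = 0.40.
lambda_max + lambda_min = 1.12 + 0.72 = 1.84.
delta = 0.40/1.84 = 40/184 = 5/23.

5/23


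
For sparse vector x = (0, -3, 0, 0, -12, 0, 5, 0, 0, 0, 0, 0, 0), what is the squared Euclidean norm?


Non-zero entries: [(1, -3), (4, -12), (6, 5)]
Squares: [9, 144, 25]
||x||_2^2 = sum = 178.

178


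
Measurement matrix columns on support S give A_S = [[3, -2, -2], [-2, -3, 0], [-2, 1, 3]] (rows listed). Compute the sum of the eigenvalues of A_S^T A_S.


Sum of eigenvalues of A_S^T A_S = trace(A_S^T A_S) = sum of squared column norms of A_S.
A_S^T A_S diagonal: [17, 14, 13].
trace = 17 + 14 + 13 = 44.

44


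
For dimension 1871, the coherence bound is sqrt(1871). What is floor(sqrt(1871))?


43^2 = 1849 <= 1871 < 1936 = 44^2, so 43 <= sqrt(1871) < 44.
floor(sqrt(1871)) = 43.

43


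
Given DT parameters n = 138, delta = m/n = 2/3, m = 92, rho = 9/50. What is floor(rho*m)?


m = 2/3*138 = 92.
rho = 9/50.
rho*m = 9/50*92 = 16.56.
k = floor(16.56) = 16.

16


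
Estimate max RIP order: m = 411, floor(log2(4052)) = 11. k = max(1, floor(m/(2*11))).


floor(log2(4052)) = 11.
2*11 = 22.
m/(2*floor(log2(n))) = 411/22 ≈ 18.6818.
floor = 18.
k = max(1, 18) = 18.

18


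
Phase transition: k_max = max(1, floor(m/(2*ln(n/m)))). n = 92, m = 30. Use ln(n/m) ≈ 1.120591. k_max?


n/m = 92/30 = 46/15.
ln(n/m) ≈ 1.120591.
2*ln(n/m) ≈ 2.241182.
m/(2*ln(n/m)) ≈ 30/2.241182 ≈ 13.3858.
floor = 13.
k_max = max(1, 13) = 13.

13


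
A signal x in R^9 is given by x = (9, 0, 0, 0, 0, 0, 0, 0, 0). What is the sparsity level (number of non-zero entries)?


Non-zero positions: [0].
Sparsity = 1.

1


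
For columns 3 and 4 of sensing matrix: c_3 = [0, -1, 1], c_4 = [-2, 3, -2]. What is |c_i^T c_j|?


Inner product: 0*-2 + -1*3 + 1*-2
Products: [0, -3, -2]
Sum = -5.
|dot| = 5.

5
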